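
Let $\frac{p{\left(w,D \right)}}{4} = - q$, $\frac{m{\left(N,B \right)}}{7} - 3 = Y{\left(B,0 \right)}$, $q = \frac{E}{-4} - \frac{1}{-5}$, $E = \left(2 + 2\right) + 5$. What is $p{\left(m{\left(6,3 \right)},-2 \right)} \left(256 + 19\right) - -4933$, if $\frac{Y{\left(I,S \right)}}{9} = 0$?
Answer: $7188$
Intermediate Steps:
$E = 9$ ($E = 4 + 5 = 9$)
$q = - \frac{41}{20}$ ($q = \frac{9}{-4} - \frac{1}{-5} = 9 \left(- \frac{1}{4}\right) - - \frac{1}{5} = - \frac{9}{4} + \frac{1}{5} = - \frac{41}{20} \approx -2.05$)
$Y{\left(I,S \right)} = 0$ ($Y{\left(I,S \right)} = 9 \cdot 0 = 0$)
$m{\left(N,B \right)} = 21$ ($m{\left(N,B \right)} = 21 + 7 \cdot 0 = 21 + 0 = 21$)
$p{\left(w,D \right)} = \frac{41}{5}$ ($p{\left(w,D \right)} = 4 \left(\left(-1\right) \left(- \frac{41}{20}\right)\right) = 4 \cdot \frac{41}{20} = \frac{41}{5}$)
$p{\left(m{\left(6,3 \right)},-2 \right)} \left(256 + 19\right) - -4933 = \frac{41 \left(256 + 19\right)}{5} - -4933 = \frac{41}{5} \cdot 275 + 4933 = 2255 + 4933 = 7188$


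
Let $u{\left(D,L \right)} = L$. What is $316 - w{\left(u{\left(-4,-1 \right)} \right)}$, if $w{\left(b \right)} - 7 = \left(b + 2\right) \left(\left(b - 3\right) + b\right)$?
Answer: $314$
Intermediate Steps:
$w{\left(b \right)} = 7 + \left(-3 + 2 b\right) \left(2 + b\right)$ ($w{\left(b \right)} = 7 + \left(b + 2\right) \left(\left(b - 3\right) + b\right) = 7 + \left(2 + b\right) \left(\left(b - 3\right) + b\right) = 7 + \left(2 + b\right) \left(\left(-3 + b\right) + b\right) = 7 + \left(2 + b\right) \left(-3 + 2 b\right) = 7 + \left(-3 + 2 b\right) \left(2 + b\right)$)
$316 - w{\left(u{\left(-4,-1 \right)} \right)} = 316 - \left(1 - 1 + 2 \left(-1\right)^{2}\right) = 316 - \left(1 - 1 + 2 \cdot 1\right) = 316 - \left(1 - 1 + 2\right) = 316 - 2 = 314$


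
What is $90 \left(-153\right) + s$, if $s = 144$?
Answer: $-13626$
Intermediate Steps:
$90 \left(-153\right) + s = 90 \left(-153\right) + 144 = -13770 + 144 = -13626$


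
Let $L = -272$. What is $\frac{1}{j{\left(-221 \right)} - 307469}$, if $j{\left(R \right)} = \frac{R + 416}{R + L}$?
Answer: $- \frac{493}{151582412} \approx -3.2524 \cdot 10^{-6}$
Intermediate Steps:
$j{\left(R \right)} = \frac{416 + R}{-272 + R}$ ($j{\left(R \right)} = \frac{R + 416}{R - 272} = \frac{416 + R}{-272 + R}$)
$\frac{1}{j{\left(-221 \right)} - 307469} = \frac{1}{\frac{416 - 221}{-272 - 221} - 307469} = \frac{1}{\frac{1}{-493} \cdot 195 - 307469} = \frac{1}{\left(- \frac{1}{493}\right) 195 - 307469} = \frac{1}{- \frac{195}{493} - 307469} = \frac{1}{- \frac{151582412}{493}} = - \frac{493}{151582412}$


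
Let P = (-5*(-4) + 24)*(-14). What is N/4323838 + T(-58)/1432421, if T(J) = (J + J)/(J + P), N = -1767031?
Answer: -852991338378583/2087228490555926 ≈ -0.40867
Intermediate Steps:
P = -616 (P = (20 + 24)*(-14) = 44*(-14) = -616)
T(J) = 2*J/(-616 + J) (T(J) = (J + J)/(J - 616) = (2*J)/(-616 + J) = 2*J/(-616 + J))
N/4323838 + T(-58)/1432421 = -1767031/4323838 + (2*(-58)/(-616 - 58))/1432421 = -1767031*1/4323838 + (2*(-58)/(-674))*(1/1432421) = -1767031/4323838 + (2*(-58)*(-1/674))*(1/1432421) = -1767031/4323838 + (58/337)*(1/1432421) = -1767031/4323838 + 58/482725877 = -852991338378583/2087228490555926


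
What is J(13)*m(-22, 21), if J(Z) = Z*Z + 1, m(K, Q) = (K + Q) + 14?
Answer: 2210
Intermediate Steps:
m(K, Q) = 14 + K + Q
J(Z) = 1 + Z**2 (J(Z) = Z**2 + 1 = 1 + Z**2)
J(13)*m(-22, 21) = (1 + 13**2)*(14 - 22 + 21) = (1 + 169)*13 = 170*13 = 2210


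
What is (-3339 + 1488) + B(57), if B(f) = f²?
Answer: 1398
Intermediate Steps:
(-3339 + 1488) + B(57) = (-3339 + 1488) + 57² = -1851 + 3249 = 1398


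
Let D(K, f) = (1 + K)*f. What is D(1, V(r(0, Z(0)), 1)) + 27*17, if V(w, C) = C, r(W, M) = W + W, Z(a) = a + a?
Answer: 461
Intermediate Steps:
Z(a) = 2*a
r(W, M) = 2*W
D(K, f) = f*(1 + K)
D(1, V(r(0, Z(0)), 1)) + 27*17 = 1*(1 + 1) + 27*17 = 1*2 + 459 = 2 + 459 = 461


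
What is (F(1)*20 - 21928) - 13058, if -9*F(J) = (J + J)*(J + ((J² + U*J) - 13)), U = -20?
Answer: -313634/9 ≈ -34848.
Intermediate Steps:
F(J) = -2*J*(-13 + J² - 19*J)/9 (F(J) = -(J + J)*(J + ((J² - 20*J) - 13))/9 = -2*J*(J + (-13 + J² - 20*J))/9 = -2*J*(-13 + J² - 19*J)/9)
(F(1)*20 - 21928) - 13058 = (((2/9)*1*(13 - 1*1² + 19*1))*20 - 21928) - 13058 = (((2/9)*1*(13 - 1*1 + 19))*20 - 21928) - 13058 = (((2/9)*1*(13 - 1 + 19))*20 - 21928) - 13058 = (((2/9)*1*31)*20 - 21928) - 13058 = ((62/9)*20 - 21928) - 13058 = (1240/9 - 21928) - 13058 = -196112/9 - 13058 = -313634/9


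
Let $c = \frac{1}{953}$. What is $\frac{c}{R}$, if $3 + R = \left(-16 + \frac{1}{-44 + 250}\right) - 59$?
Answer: $- \frac{206}{15311851} \approx -1.3454 \cdot 10^{-5}$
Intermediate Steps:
$c = \frac{1}{953} \approx 0.0010493$
$R = - \frac{16067}{206}$ ($R = -3 - \left(75 - \frac{1}{-44 + 250}\right) = -3 - \left(75 - \frac{1}{206}\right) = -3 + \left(\left(-16 + \frac{1}{206}\right) - 59\right) = -3 - \frac{15449}{206} = - \frac{16067}{206} \approx -77.995$)
$\frac{c}{R} = \frac{1}{953 \left(- \frac{16067}{206}\right)} = \frac{1}{953} \left(- \frac{206}{16067}\right) = - \frac{206}{15311851}$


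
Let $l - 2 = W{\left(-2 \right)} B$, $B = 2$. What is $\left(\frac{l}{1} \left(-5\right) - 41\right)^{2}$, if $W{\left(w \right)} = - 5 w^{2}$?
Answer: $22201$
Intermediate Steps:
$l = -38$ ($l = 2 + - 5 \left(-2\right)^{2} \cdot 2 = 2 + \left(-5\right) 4 \cdot 2 = 2 - 40 = -38$)
$\left(\frac{l}{1} \left(-5\right) - 41\right)^{2} = \left(1^{-1} \left(-38\right) \left(-5\right) - 41\right)^{2} = \left(1 \left(-38\right) \left(-5\right) - 41\right)^{2} = \left(\left(-38\right) \left(-5\right) - 41\right)^{2} = \left(190 - 41\right)^{2} = 149^{2} = 22201$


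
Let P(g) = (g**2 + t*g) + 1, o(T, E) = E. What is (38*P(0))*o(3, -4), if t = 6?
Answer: -152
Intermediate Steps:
P(g) = 1 + g**2 + 6*g (P(g) = (g**2 + 6*g) + 1 = 1 + g**2 + 6*g)
(38*P(0))*o(3, -4) = (38*(1 + 0**2 + 6*0))*(-4) = (38*(1 + 0 + 0))*(-4) = (38*1)*(-4) = 38*(-4) = -152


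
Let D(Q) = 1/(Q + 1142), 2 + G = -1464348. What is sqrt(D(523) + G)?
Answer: I*sqrt(451056408565)/555 ≈ 1210.1*I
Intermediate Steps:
G = -1464350 (G = -2 - 1464348 = -1464350)
D(Q) = 1/(1142 + Q)
sqrt(D(523) + G) = sqrt(1/(1142 + 523) - 1464350) = sqrt(1/1665 - 1464350) = sqrt(-2438142749/1665) = I*sqrt(451056408565)/555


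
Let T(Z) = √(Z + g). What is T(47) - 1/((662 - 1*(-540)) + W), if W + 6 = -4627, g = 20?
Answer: 1/3431 + √67 ≈ 8.1856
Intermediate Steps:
W = -4633 (W = -6 - 4627 = -4633)
T(Z) = √(20 + Z) (T(Z) = √(Z + 20) = √(20 + Z))
T(47) - 1/((662 - 1*(-540)) + W) = √(20 + 47) - 1/((662 - 1*(-540)) - 4633) = √67 - 1/((662 + 540) - 4633) = √67 - 1/(1202 - 4633) = √67 - 1/(-3431) = √67 - 1*(-1/3431) = √67 + 1/3431 = 1/3431 + √67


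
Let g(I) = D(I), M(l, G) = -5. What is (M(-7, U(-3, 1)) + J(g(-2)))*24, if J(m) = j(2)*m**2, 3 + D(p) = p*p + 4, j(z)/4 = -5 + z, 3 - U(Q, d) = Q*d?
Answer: -7320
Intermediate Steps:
U(Q, d) = 3 - Q*d
j(z) = -20 + 4*z (j(z) = 4*(-5 + z) = -20 + 4*z)
D(p) = 1 + p**2 (D(p) = -3 + (p*p + 4) = -3 + (p**2 + 4) = -3 + (4 + p**2) = 1 + p**2)
g(I) = 1 + I**2
J(m) = -12*m**2 (J(m) = (-20 + 4*2)*m**2 = (-20 + 8)*m**2 = -12*m**2)
(M(-7, U(-3, 1)) + J(g(-2)))*24 = (-5 - 12*(1 + (-2)**2)**2)*24 = (-5 - 12*(1 + 4)**2)*24 = (-5 - 12*5**2)*24 = (-5 - 12*25)*24 = (-5 - 300)*24 = -305*24 = -7320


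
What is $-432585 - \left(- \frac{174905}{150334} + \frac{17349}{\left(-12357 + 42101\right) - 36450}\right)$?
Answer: $- \frac{109025594013961}{252034951} \approx -4.3258 \cdot 10^{5}$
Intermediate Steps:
$-432585 - \left(- \frac{174905}{150334} + \frac{17349}{\left(-12357 + 42101\right) - 36450}\right) = -432585 - \left(- \frac{174905}{150334} + \frac{17349}{29744 - 36450}\right) = -432585 - \left(- \frac{174905}{150334} + \frac{17349}{-6706}\right) = -432585 + \left(\left(-17349\right) \left(- \frac{1}{6706}\right) + \frac{174905}{150334}\right) = -432585 + \left(\frac{17349}{6706} + \frac{174905}{150334}\right) = -432585 + \frac{945264374}{252034951} = - \frac{109025594013961}{252034951}$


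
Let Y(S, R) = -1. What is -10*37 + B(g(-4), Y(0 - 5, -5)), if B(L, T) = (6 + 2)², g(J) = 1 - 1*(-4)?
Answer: -306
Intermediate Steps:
g(J) = 5 (g(J) = 1 + 4 = 5)
B(L, T) = 64 (B(L, T) = 8² = 64)
-10*37 + B(g(-4), Y(0 - 5, -5)) = -10*37 + 64 = -370 + 64 = -306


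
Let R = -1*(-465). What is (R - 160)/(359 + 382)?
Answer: 305/741 ≈ 0.41161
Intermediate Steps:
R = 465
(R - 160)/(359 + 382) = (465 - 160)/(359 + 382) = 305/741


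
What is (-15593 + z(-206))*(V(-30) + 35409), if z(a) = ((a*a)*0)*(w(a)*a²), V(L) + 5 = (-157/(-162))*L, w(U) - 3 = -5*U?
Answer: -14893232939/27 ≈ -5.5160e+8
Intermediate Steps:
w(U) = 3 - 5*U
V(L) = -5 + 157*L/162 (V(L) = -5 + (-157/(-162))*L = -5 + (-157*(-1/162))*L = -5 + 157*L/162)
z(a) = 0 (z(a) = ((a*a)*0)*((3 - 5*a)*a²) = (a²*0)*(a²*(3 - 5*a)) = 0*(a²*(3 - 5*a)) = 0)
(-15593 + z(-206))*(V(-30) + 35409) = (-15593 + 0)*((-5 + (157/162)*(-30)) + 35409) = -15593*((-5 - 785/27) + 35409) = -15593*(-920/27 + 35409) = -15593*955123/27 = -14893232939/27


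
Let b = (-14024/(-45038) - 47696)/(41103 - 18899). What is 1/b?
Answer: -125002969/268514803 ≈ -0.46553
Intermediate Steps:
b = -268514803/125002969 (b = (-14024*(-1/45038) - 47696)/22204 = (7012/22519 - 47696)*(1/22204) = -1074059212/22519*1/22204 = -268514803/125002969 ≈ -2.1481)
1/b = 1/(-268514803/125002969) = -125002969/268514803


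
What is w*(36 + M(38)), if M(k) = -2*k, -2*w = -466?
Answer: -9320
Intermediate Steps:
w = 233 (w = -1/2*(-466) = 233)
w*(36 + M(38)) = 233*(36 - 2*38) = 233*(36 - 76) = 233*(-40) = -9320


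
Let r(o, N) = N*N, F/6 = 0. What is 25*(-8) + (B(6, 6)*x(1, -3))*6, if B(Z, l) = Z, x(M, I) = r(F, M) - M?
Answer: -200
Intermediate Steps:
F = 0 (F = 6*0 = 0)
r(o, N) = N²
x(M, I) = M² - M
25*(-8) + (B(6, 6)*x(1, -3))*6 = 25*(-8) + (6*(1*(-1 + 1)))*6 = -200 + (6*(1*0))*6 = -200 + (6*0)*6 = -200 + 0*6 = -200 + 0 = -200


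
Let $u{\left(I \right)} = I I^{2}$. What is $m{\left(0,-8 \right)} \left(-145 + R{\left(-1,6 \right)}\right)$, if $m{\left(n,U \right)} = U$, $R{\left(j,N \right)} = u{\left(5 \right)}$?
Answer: $160$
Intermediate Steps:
$u{\left(I \right)} = I^{3}$
$R{\left(j,N \right)} = 125$ ($R{\left(j,N \right)} = 5^{3} = 125$)
$m{\left(0,-8 \right)} \left(-145 + R{\left(-1,6 \right)}\right) = - 8 \left(-145 + 125\right) = \left(-8\right) \left(-20\right) = 160$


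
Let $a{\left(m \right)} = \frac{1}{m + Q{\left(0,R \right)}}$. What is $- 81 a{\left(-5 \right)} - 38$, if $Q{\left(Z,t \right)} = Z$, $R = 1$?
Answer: $- \frac{109}{5} \approx -21.8$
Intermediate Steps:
$a{\left(m \right)} = \frac{1}{m}$ ($a{\left(m \right)} = \frac{1}{m + 0} = \frac{1}{m}$)
$- 81 a{\left(-5 \right)} - 38 = - \frac{81}{-5} - 38 = \left(-81\right) \left(- \frac{1}{5}\right) - 38 = \frac{81}{5} - 38 = - \frac{109}{5}$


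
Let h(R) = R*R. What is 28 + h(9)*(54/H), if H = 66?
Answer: 1037/11 ≈ 94.273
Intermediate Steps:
h(R) = R²
28 + h(9)*(54/H) = 28 + 9²*(54/66) = 28 + 81*(54*(1/66)) = 28 + 81*(9/11) = 28 + 729/11 = 1037/11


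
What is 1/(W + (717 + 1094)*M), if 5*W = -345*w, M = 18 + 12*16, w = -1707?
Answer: 1/498093 ≈ 2.0077e-6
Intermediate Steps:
M = 210 (M = 18 + 192 = 210)
W = 117783 (W = (-345*(-1707))/5 = (1/5)*588915 = 117783)
1/(W + (717 + 1094)*M) = 1/(117783 + (717 + 1094)*210) = 1/(117783 + 1811*210) = 1/(117783 + 380310) = 1/498093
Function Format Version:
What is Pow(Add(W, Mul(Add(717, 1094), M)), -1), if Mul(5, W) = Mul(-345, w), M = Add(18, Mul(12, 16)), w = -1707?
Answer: Rational(1, 498093) ≈ 2.0077e-6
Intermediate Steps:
M = 210 (M = Add(18, 192) = 210)
W = 117783 (W = Mul(Rational(1, 5), Mul(-345, -1707)) = Mul(Rational(1, 5), 588915) = 117783)
Pow(Add(W, Mul(Add(717, 1094), M)), -1) = Pow(Add(117783, Mul(Add(717, 1094), 210)), -1) = Pow(Add(117783, Mul(1811, 210)), -1) = Pow(Add(117783, 380310), -1) = Pow(498093, -1) = Rational(1, 498093)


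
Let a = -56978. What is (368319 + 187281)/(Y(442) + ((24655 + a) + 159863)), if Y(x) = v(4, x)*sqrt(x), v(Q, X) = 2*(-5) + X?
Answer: 4428826500/1011497737 - 15001200*sqrt(442)/1011497737 ≈ 4.0667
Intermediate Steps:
v(Q, X) = -10 + X
Y(x) = sqrt(x)*(-10 + x) (Y(x) = (-10 + x)*sqrt(x) = sqrt(x)*(-10 + x))
(368319 + 187281)/(Y(442) + ((24655 + a) + 159863)) = (368319 + 187281)/(sqrt(442)*(-10 + 442) + ((24655 - 56978) + 159863)) = 555600/(sqrt(442)*432 + (-32323 + 159863)) = 555600/(432*sqrt(442) + 127540) = 555600/(127540 + 432*sqrt(442))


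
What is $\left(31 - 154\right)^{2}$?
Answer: $15129$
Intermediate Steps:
$\left(31 - 154\right)^{2} = \left(-123\right)^{2} = 15129$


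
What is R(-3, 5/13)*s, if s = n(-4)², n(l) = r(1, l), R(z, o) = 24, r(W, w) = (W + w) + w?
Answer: 1176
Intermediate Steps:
r(W, w) = W + 2*w
n(l) = 1 + 2*l
s = 49 (s = (1 + 2*(-4))² = (1 - 8)² = (-7)² = 49)
R(-3, 5/13)*s = 24*49 = 1176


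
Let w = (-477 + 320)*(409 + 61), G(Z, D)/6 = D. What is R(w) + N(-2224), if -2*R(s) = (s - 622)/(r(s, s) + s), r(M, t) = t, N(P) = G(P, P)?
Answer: -984672363/73790 ≈ -13344.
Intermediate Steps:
G(Z, D) = 6*D
N(P) = 6*P
w = -73790 (w = -157*470 = -73790)
R(s) = -(-622 + s)/(4*s) (R(s) = -(s - 622)/(2*(s + s)) = -(-622 + s)/(2*(2*s)) = -(-622 + s)*1/(2*s)/2 = -(-622 + s)/(4*s))
R(w) + N(-2224) = (¼)*(622 - 1*(-73790))/(-73790) + 6*(-2224) = (¼)*(-1/73790)*(622 + 73790) - 13344 = (¼)*(-1/73790)*74412 - 13344 = -18603/73790 - 13344 = -984672363/73790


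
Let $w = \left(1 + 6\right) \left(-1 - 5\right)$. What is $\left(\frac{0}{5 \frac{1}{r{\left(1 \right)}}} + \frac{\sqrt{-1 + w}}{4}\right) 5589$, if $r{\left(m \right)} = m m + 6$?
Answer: $\frac{5589 i \sqrt{43}}{4} \approx 9162.4 i$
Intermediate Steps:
$w = -42$ ($w = 7 \left(-6\right) = -42$)
$r{\left(m \right)} = 6 + m^{2}$ ($r{\left(m \right)} = m^{2} + 6 = 6 + m^{2}$)
$\left(\frac{0}{5 \frac{1}{r{\left(1 \right)}}} + \frac{\sqrt{-1 + w}}{4}\right) 5589 = \left(\frac{0}{5 \frac{1}{6 + 1^{2}}} + \frac{\sqrt{-1 - 42}}{4}\right) 5589 = \left(\frac{0}{5 \frac{1}{6 + 1}} + \sqrt{-43} \cdot \frac{1}{4}\right) 5589 = \left(\frac{0}{5 \cdot \frac{1}{7}} + i \sqrt{43} \cdot \frac{1}{4}\right) 5589 = \left(\frac{0}{5 \cdot \frac{1}{7}} + \frac{i \sqrt{43}}{4}\right) 5589 = \left(\frac{0}{\frac{5}{7}} + \frac{i \sqrt{43}}{4}\right) 5589 = \left(0 \cdot \frac{7}{5} + \frac{i \sqrt{43}}{4}\right) 5589 = \left(0 + \frac{i \sqrt{43}}{4}\right) 5589 = \frac{i \sqrt{43}}{4} \cdot 5589 = \frac{5589 i \sqrt{43}}{4}$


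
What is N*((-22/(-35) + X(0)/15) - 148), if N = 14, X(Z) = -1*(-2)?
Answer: -6184/3 ≈ -2061.3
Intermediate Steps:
X(Z) = 2
N*((-22/(-35) + X(0)/15) - 148) = 14*((-22/(-35) + 2/15) - 148) = 14*((-22*(-1/35) + 2*(1/15)) - 148) = 14*((22/35 + 2/15) - 148) = 14*(16/21 - 148) = 14*(-3092/21) = -6184/3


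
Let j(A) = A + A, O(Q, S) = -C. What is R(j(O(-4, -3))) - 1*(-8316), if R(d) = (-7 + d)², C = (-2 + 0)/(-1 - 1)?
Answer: 8397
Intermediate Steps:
C = 1 (C = -2/(-2) = -2*(-½) = 1)
O(Q, S) = -1 (O(Q, S) = -1*1 = -1)
j(A) = 2*A
R(j(O(-4, -3))) - 1*(-8316) = (-7 + 2*(-1))² - 1*(-8316) = (-7 - 2)² + 8316 = (-9)² + 8316 = 81 + 8316 = 8397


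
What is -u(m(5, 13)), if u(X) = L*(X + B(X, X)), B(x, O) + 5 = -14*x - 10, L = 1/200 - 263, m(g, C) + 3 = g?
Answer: -2156559/200 ≈ -10783.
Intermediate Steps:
m(g, C) = -3 + g
L = -52599/200 (L = 1/200 - 263 = -52599/200 ≈ -263.00)
B(x, O) = -15 - 14*x (B(x, O) = -5 + (-14*x - 10) = -5 + (-10 - 14*x) = -15 - 14*x)
u(X) = 157797/40 + 683787*X/200 (u(X) = -52599*(X + (-15 - 14*X))/200 = -52599*(-15 - 13*X)/200 = 157797/40 + 683787*X/200)
-u(m(5, 13)) = -(157797/40 + 683787*(-3 + 5)/200) = -(157797/40 + (683787/200)*2) = -(157797/40 + 683787/100) = -1*2156559/200 = -2156559/200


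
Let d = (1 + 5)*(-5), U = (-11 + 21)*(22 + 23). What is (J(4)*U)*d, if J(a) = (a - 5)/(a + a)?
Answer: 3375/2 ≈ 1687.5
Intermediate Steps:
U = 450 (U = 10*45 = 450)
d = -30 (d = 6*(-5) = -30)
J(a) = (-5 + a)/(2*a) (J(a) = (-5 + a)/((2*a)) = (-5 + a)*(1/(2*a)) = (-5 + a)/(2*a))
(J(4)*U)*d = (((½)*(-5 + 4)/4)*450)*(-30) = (((½)*(¼)*(-1))*450)*(-30) = -⅛*450*(-30) = -225/4*(-30) = 3375/2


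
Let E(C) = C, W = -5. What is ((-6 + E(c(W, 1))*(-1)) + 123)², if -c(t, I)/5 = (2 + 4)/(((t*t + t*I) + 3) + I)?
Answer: 223729/16 ≈ 13983.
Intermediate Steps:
c(t, I) = -30/(3 + I + t² + I*t) (c(t, I) = -5*(2 + 4)/(((t*t + t*I) + 3) + I) = -30/(((t² + I*t) + 3) + I) = -30/((3 + t² + I*t) + I) = -30/(3 + I + t² + I*t))
((-6 + E(c(W, 1))*(-1)) + 123)² = ((-6 - 30/(3 + 1 + (-5)² + 1*(-5))*(-1)) + 123)² = ((-6 - 30/(3 + 1 + 25 - 5)*(-1)) + 123)² = ((-6 - 30/24*(-1)) + 123)² = ((-6 - 30*1/24*(-1)) + 123)² = ((-6 - 5/4*(-1)) + 123)² = ((-6 + 5/4) + 123)² = (-19/4 + 123)² = (473/4)² = 223729/16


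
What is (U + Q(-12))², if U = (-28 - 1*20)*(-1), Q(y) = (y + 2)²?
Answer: 21904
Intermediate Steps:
Q(y) = (2 + y)²
U = 48 (U = (-28 - 20)*(-1) = -48*(-1) = 48)
(U + Q(-12))² = (48 + (2 - 12)²)² = (48 + (-10)²)² = (48 + 100)² = 148² = 21904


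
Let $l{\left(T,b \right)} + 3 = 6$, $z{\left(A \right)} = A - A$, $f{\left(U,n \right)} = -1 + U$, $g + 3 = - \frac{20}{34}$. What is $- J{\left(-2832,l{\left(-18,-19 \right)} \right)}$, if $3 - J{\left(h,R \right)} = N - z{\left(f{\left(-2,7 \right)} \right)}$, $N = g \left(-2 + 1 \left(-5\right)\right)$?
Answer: $\frac{376}{17} \approx 22.118$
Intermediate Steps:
$g = - \frac{61}{17}$ ($g = -3 - \frac{20}{34} = -3 - \frac{10}{17} = - \frac{61}{17} \approx -3.5882$)
$z{\left(A \right)} = 0$
$l{\left(T,b \right)} = 3$ ($l{\left(T,b \right)} = -3 + 6 = 3$)
$N = \frac{427}{17}$ ($N = - \frac{61 \left(-2 + 1 \left(-5\right)\right)}{17} = - \frac{61 \left(-2 - 5\right)}{17} = \left(- \frac{61}{17}\right) \left(-7\right) = \frac{427}{17} \approx 25.118$)
$J{\left(h,R \right)} = - \frac{376}{17}$ ($J{\left(h,R \right)} = 3 - \left(\frac{427}{17} - 0\right) = 3 - \left(\frac{427}{17} + 0\right) = 3 - \frac{427}{17} = - \frac{376}{17}$)
$- J{\left(-2832,l{\left(-18,-19 \right)} \right)} = \left(-1\right) \left(- \frac{376}{17}\right) = \frac{376}{17}$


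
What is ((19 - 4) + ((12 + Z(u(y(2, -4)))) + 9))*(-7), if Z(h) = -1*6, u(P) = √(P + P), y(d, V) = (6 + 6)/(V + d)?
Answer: -210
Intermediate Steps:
y(d, V) = 12/(V + d)
u(P) = √2*√P (u(P) = √(2*P) = √2*√P)
Z(h) = -6
((19 - 4) + ((12 + Z(u(y(2, -4)))) + 9))*(-7) = ((19 - 4) + ((12 - 6) + 9))*(-7) = (15 + (6 + 9))*(-7) = (15 + 15)*(-7) = 30*(-7) = -210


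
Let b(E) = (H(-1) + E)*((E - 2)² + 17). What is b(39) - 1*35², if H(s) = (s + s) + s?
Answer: 48671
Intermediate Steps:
H(s) = 3*s (H(s) = 2*s + s = 3*s)
b(E) = (-3 + E)*(17 + (-2 + E)²) (b(E) = (3*(-1) + E)*((E - 2)² + 17) = (-3 + E)*((-2 + E)² + 17) = (-3 + E)*(17 + (-2 + E)²))
b(39) - 1*35² = (-63 + 39³ - 7*39² + 33*39) - 1*35² = (-63 + 59319 - 7*1521 + 1287) - 1*1225 = (-63 + 59319 - 10647 + 1287) - 1225 = 49896 - 1225 = 48671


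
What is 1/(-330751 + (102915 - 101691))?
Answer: -1/329527 ≈ -3.0347e-6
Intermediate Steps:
1/(-330751 + (102915 - 101691)) = 1/(-330751 + 1224) = 1/(-329527) = -1/329527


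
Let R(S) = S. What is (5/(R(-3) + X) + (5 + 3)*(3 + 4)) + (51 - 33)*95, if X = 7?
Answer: 7069/4 ≈ 1767.3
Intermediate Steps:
(5/(R(-3) + X) + (5 + 3)*(3 + 4)) + (51 - 33)*95 = (5/(-3 + 7) + (5 + 3)*(3 + 4)) + (51 - 33)*95 = (5/4 + 8*7) + 18*95 = ((1/4)*5 + 56) + 1710 = (5/4 + 56) + 1710 = 229/4 + 1710 = 7069/4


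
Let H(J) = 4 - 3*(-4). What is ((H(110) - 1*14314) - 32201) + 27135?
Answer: -19364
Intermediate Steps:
H(J) = 16 (H(J) = 4 + 12 = 16)
((H(110) - 1*14314) - 32201) + 27135 = ((16 - 1*14314) - 32201) + 27135 = ((16 - 14314) - 32201) + 27135 = (-14298 - 32201) + 27135 = -46499 + 27135 = -19364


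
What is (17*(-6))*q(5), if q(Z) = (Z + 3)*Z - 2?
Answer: -3876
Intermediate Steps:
q(Z) = -2 + Z*(3 + Z) (q(Z) = (3 + Z)*Z - 2 = Z*(3 + Z) - 2 = -2 + Z*(3 + Z))
(17*(-6))*q(5) = (17*(-6))*(-2 + 5² + 3*5) = -102*(-2 + 25 + 15) = -102*38 = -3876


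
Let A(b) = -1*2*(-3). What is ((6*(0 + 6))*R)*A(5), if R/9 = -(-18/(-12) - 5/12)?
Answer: -2106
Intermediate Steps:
A(b) = 6 (A(b) = -2*(-3) = 6)
R = -39/4 (R = 9*(-(-18/(-12) - 5/12)) = 9*(-(-18*(-1/12) - 5*1/12)) = 9*(-(3/2 - 5/12)) = 9*(-1*13/12) = 9*(-13/12) = -39/4 ≈ -9.7500)
((6*(0 + 6))*R)*A(5) = ((6*(0 + 6))*(-39/4))*6 = ((6*6)*(-39/4))*6 = (36*(-39/4))*6 = -351*6 = -2106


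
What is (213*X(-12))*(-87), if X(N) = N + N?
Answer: 444744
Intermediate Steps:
X(N) = 2*N
(213*X(-12))*(-87) = (213*(2*(-12)))*(-87) = (213*(-24))*(-87) = -5112*(-87) = 444744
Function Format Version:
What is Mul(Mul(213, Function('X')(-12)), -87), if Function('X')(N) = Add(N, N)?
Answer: 444744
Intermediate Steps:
Function('X')(N) = Mul(2, N)
Mul(Mul(213, Function('X')(-12)), -87) = Mul(Mul(213, Mul(2, -12)), -87) = Mul(Mul(213, -24), -87) = Mul(-5112, -87) = 444744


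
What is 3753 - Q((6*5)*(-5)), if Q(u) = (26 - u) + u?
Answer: 3727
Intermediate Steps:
Q(u) = 26
3753 - Q((6*5)*(-5)) = 3753 - 1*26 = 3753 - 26 = 3727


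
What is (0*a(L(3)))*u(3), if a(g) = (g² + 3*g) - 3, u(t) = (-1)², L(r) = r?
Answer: 0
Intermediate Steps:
u(t) = 1
a(g) = -3 + g² + 3*g
(0*a(L(3)))*u(3) = (0*(-3 + 3² + 3*3))*1 = (0*(-3 + 9 + 9))*1 = (0*15)*1 = 0*1 = 0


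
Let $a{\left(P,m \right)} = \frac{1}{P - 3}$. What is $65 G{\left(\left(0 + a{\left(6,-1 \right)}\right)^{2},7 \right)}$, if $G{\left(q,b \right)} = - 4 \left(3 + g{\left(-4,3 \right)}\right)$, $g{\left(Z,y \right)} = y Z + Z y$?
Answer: $5460$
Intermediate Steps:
$a{\left(P,m \right)} = \frac{1}{-3 + P}$
$g{\left(Z,y \right)} = 2 Z y$ ($g{\left(Z,y \right)} = Z y + Z y = 2 Z y$)
$G{\left(q,b \right)} = 84$ ($G{\left(q,b \right)} = - 4 \left(3 + 2 \left(-4\right) 3\right) = - 4 \left(3 - 24\right) = \left(-4\right) \left(-21\right) = 84$)
$65 G{\left(\left(0 + a{\left(6,-1 \right)}\right)^{2},7 \right)} = 65 \cdot 84 = 5460$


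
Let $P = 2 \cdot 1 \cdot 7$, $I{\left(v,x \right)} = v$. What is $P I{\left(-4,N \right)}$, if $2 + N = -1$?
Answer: $-56$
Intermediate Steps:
$N = -3$ ($N = -2 - 1 = -3$)
$P = 14$ ($P = 2 \cdot 7 = 14$)
$P I{\left(-4,N \right)} = 14 \left(-4\right) = -56$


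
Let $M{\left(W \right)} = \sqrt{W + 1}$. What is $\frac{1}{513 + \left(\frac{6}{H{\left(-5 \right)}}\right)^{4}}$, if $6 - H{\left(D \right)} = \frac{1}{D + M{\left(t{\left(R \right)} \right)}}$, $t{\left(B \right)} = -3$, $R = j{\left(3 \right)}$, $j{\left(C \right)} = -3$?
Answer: $\frac{513553 i + 661416 \sqrt{2}}{27 \left(9773299 i + 12588984 \sqrt{2}\right)} \approx 0.001946 + 1.1354 \cdot 10^{-7} i$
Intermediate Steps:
$R = -3$
$M{\left(W \right)} = \sqrt{1 + W}$
$H{\left(D \right)} = 6 - \frac{1}{D + i \sqrt{2}}$ ($H{\left(D \right)} = 6 - \frac{1}{D + \sqrt{1 - 3}} = 6 - \frac{1}{D + \sqrt{-2}} = 6 - \frac{1}{D + i \sqrt{2}}$)
$\frac{1}{513 + \left(\frac{6}{H{\left(-5 \right)}}\right)^{4}} = \frac{1}{513 + \left(\frac{6}{\frac{1}{-5 + i \sqrt{2}} \left(-1 + 6 \left(-5\right) + 6 i \sqrt{2}\right)}\right)^{4}} = \frac{1}{513 + \left(\frac{6}{\frac{1}{-5 + i \sqrt{2}} \left(-1 - 30 + 6 i \sqrt{2}\right)}\right)^{4}} = \frac{1}{513 + \left(\frac{6}{\frac{1}{-5 + i \sqrt{2}} \left(-31 + 6 i \sqrt{2}\right)}\right)^{4}} = \frac{1}{513 + \left(6 \frac{-5 + i \sqrt{2}}{-31 + 6 i \sqrt{2}}\right)^{4}} = \frac{1}{513 + \left(\frac{6 \left(-5 + i \sqrt{2}\right)}{-31 + 6 i \sqrt{2}}\right)^{4}} = \frac{1}{513 + \frac{1296 \left(-5 + i \sqrt{2}\right)^{4}}{\left(-31 + 6 i \sqrt{2}\right)^{4}}}$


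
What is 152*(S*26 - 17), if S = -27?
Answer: -109288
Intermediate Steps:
152*(S*26 - 17) = 152*(-27*26 - 17) = 152*(-702 - 17) = 152*(-719) = -109288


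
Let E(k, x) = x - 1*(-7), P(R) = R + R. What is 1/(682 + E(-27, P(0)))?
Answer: 1/689 ≈ 0.0014514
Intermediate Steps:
P(R) = 2*R
E(k, x) = 7 + x (E(k, x) = x + 7 = 7 + x)
1/(682 + E(-27, P(0))) = 1/(682 + (7 + 2*0)) = 1/(682 + (7 + 0)) = 1/(682 + 7) = 1/689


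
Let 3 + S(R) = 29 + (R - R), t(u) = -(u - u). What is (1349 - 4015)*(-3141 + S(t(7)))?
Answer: 8304590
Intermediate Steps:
t(u) = 0 (t(u) = -1*0 = 0)
S(R) = 26 (S(R) = -3 + (29 + (R - R)) = -3 + (29 + 0) = -3 + 29 = 26)
(1349 - 4015)*(-3141 + S(t(7))) = (1349 - 4015)*(-3141 + 26) = -2666*(-3115) = 8304590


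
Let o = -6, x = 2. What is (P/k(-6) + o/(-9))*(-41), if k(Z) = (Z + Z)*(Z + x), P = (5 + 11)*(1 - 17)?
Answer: 574/3 ≈ 191.33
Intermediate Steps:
P = -256 (P = 16*(-16) = -256)
k(Z) = 2*Z*(2 + Z) (k(Z) = (Z + Z)*(Z + 2) = (2*Z)*(2 + Z) = 2*Z*(2 + Z))
(P/k(-6) + o/(-9))*(-41) = (-256*(-1/(12*(2 - 6))) - 6/(-9))*(-41) = (-256/(2*(-6)*(-4)) - 6*(-⅑))*(-41) = (-256/48 + ⅔)*(-41) = (-256*1/48 + ⅔)*(-41) = (-16/3 + ⅔)*(-41) = -14/3*(-41) = 574/3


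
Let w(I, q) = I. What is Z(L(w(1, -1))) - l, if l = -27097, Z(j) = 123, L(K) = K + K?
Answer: 27220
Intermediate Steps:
L(K) = 2*K
Z(L(w(1, -1))) - l = 123 - 1*(-27097) = 123 + 27097 = 27220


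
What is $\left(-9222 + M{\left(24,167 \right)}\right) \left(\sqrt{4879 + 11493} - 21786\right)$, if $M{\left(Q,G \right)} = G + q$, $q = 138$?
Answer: $194265762 - 17834 \sqrt{4093} \approx 1.9312 \cdot 10^{8}$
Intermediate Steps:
$M{\left(Q,G \right)} = 138 + G$ ($M{\left(Q,G \right)} = G + 138 = 138 + G$)
$\left(-9222 + M{\left(24,167 \right)}\right) \left(\sqrt{4879 + 11493} - 21786\right) = \left(-9222 + \left(138 + 167\right)\right) \left(\sqrt{4879 + 11493} - 21786\right) = \left(-9222 + 305\right) \left(\sqrt{16372} - 21786\right) = - 8917 \left(2 \sqrt{4093} - 21786\right) = - 8917 \left(-21786 + 2 \sqrt{4093}\right) = 194265762 - 17834 \sqrt{4093}$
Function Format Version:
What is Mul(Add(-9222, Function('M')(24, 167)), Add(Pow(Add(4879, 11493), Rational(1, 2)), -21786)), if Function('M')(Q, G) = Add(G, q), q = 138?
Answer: Add(194265762, Mul(-17834, Pow(4093, Rational(1, 2)))) ≈ 1.9312e+8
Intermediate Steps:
Function('M')(Q, G) = Add(138, G) (Function('M')(Q, G) = Add(G, 138) = Add(138, G))
Mul(Add(-9222, Function('M')(24, 167)), Add(Pow(Add(4879, 11493), Rational(1, 2)), -21786)) = Mul(Add(-9222, Add(138, 167)), Add(Pow(Add(4879, 11493), Rational(1, 2)), -21786)) = Mul(Add(-9222, 305), Add(Pow(16372, Rational(1, 2)), -21786)) = Mul(-8917, Add(Mul(2, Pow(4093, Rational(1, 2))), -21786)) = Mul(-8917, Add(-21786, Mul(2, Pow(4093, Rational(1, 2))))) = Add(194265762, Mul(-17834, Pow(4093, Rational(1, 2))))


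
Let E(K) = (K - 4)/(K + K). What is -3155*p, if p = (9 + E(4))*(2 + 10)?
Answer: -340740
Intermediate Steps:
E(K) = (-4 + K)/(2*K) (E(K) = (-4 + K)/((2*K)) = (-4 + K)*(1/(2*K)) = (-4 + K)/(2*K))
p = 108 (p = (9 + (½)*(-4 + 4)/4)*(2 + 10) = (9 + (½)*(¼)*0)*12 = (9 + 0)*12 = 9*12 = 108)
-3155*p = -3155*108 = -340740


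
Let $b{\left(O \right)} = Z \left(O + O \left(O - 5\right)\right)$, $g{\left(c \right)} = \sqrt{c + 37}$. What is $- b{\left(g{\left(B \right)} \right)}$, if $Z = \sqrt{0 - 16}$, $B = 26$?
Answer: $i \left(-252 + 48 \sqrt{7}\right) \approx - 125.0 i$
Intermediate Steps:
$g{\left(c \right)} = \sqrt{37 + c}$
$Z = 4 i$ ($Z = \sqrt{-16} = 4 i \approx 4.0 i$)
$b{\left(O \right)} = 4 i \left(O + O \left(-5 + O\right)\right)$ ($b{\left(O \right)} = 4 i \left(O + O \left(O - 5\right)\right) = 4 i \left(O + O \left(-5 + O\right)\right)$)
$- b{\left(g{\left(B \right)} \right)} = - 4 i \sqrt{37 + 26} \left(-4 + \sqrt{37 + 26}\right) = - 4 i \sqrt{63} \left(-4 + \sqrt{63}\right) = - 4 i 3 \sqrt{7} \left(-4 + 3 \sqrt{7}\right) = - 12 i \sqrt{7} \left(-4 + 3 \sqrt{7}\right)$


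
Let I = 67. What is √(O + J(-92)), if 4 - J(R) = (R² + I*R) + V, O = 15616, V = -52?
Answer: 2*√3343 ≈ 115.64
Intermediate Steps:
J(R) = 56 - R² - 67*R (J(R) = 4 - ((R² + 67*R) - 52) = 4 - (-52 + R² + 67*R) = 4 + (52 - R² - 67*R) = 56 - R² - 67*R)
√(O + J(-92)) = √(15616 + (56 - 1*(-92)² - 67*(-92))) = √(15616 + (56 - 1*8464 + 6164)) = √(15616 + (56 - 8464 + 6164)) = √(15616 - 2244) = √13372 = 2*√3343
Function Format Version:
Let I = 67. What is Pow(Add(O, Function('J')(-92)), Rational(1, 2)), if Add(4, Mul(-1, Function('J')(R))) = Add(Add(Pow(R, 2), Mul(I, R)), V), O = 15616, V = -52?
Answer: Mul(2, Pow(3343, Rational(1, 2))) ≈ 115.64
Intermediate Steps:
Function('J')(R) = Add(56, Mul(-1, Pow(R, 2)), Mul(-67, R)) (Function('J')(R) = Add(4, Mul(-1, Add(Add(Pow(R, 2), Mul(67, R)), -52))) = Add(4, Mul(-1, Add(-52, Pow(R, 2), Mul(67, R)))) = Add(4, Add(52, Mul(-1, Pow(R, 2)), Mul(-67, R))) = Add(56, Mul(-1, Pow(R, 2)), Mul(-67, R)))
Pow(Add(O, Function('J')(-92)), Rational(1, 2)) = Pow(Add(15616, Add(56, Mul(-1, Pow(-92, 2)), Mul(-67, -92))), Rational(1, 2)) = Pow(Add(15616, Add(56, Mul(-1, 8464), 6164)), Rational(1, 2)) = Pow(Add(15616, Add(56, -8464, 6164)), Rational(1, 2)) = Pow(Add(15616, -2244), Rational(1, 2)) = Pow(13372, Rational(1, 2)) = Mul(2, Pow(3343, Rational(1, 2)))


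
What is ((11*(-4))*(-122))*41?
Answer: 220088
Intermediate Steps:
((11*(-4))*(-122))*41 = -44*(-122)*41 = 5368*41 = 220088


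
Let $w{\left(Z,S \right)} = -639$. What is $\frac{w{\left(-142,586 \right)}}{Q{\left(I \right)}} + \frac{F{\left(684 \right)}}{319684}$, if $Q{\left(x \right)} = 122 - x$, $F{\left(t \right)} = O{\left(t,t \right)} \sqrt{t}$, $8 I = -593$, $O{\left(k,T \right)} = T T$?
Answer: $- \frac{1704}{523} + \frac{701784 \sqrt{19}}{79921} \approx 35.017$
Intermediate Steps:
$O{\left(k,T \right)} = T^{2}$
$I = - \frac{593}{8}$ ($I = \frac{1}{8} \left(-593\right) = - \frac{593}{8} \approx -74.125$)
$F{\left(t \right)} = t^{\frac{5}{2}}$ ($F{\left(t \right)} = t^{2} \sqrt{t} = t^{\frac{5}{2}}$)
$\frac{w{\left(-142,586 \right)}}{Q{\left(I \right)}} + \frac{F{\left(684 \right)}}{319684} = - \frac{639}{122 - - \frac{593}{8}} + \frac{684^{\frac{5}{2}}}{319684} = - \frac{639}{122 + \frac{593}{8}} + 2807136 \sqrt{19} \cdot \frac{1}{319684} = - \frac{639}{\frac{1569}{8}} + \frac{701784 \sqrt{19}}{79921} = \left(-639\right) \frac{8}{1569} + \frac{701784 \sqrt{19}}{79921} = - \frac{1704}{523} + \frac{701784 \sqrt{19}}{79921}$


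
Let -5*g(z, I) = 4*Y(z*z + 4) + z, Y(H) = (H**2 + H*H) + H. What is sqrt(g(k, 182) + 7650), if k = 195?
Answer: I*sqrt(57848763945)/5 ≈ 48104.0*I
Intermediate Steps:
Y(H) = H + 2*H**2 (Y(H) = (H**2 + H**2) + H = 2*H**2 + H = H + 2*H**2)
g(z, I) = -z/5 - 4*(4 + z**2)*(9 + 2*z**2)/5 (g(z, I) = -(4*((z*z + 4)*(1 + 2*(z*z + 4))) + z)/5 = -(4*((z**2 + 4)*(1 + 2*(z**2 + 4))) + z)/5 = -(4*((4 + z**2)*(1 + 2*(4 + z**2))) + z)/5 = -(4*((4 + z**2)*(1 + (8 + 2*z**2))) + z)/5 = -(4*((4 + z**2)*(9 + 2*z**2)) + z)/5 = -(4*(4 + z**2)*(9 + 2*z**2) + z)/5 = -(z + 4*(4 + z**2)*(9 + 2*z**2))/5 = -z/5 - 4*(4 + z**2)*(9 + 2*z**2)/5)
sqrt(g(k, 182) + 7650) = sqrt((-144/5 - 68/5*195**2 - 8/5*195**4 - 1/5*195) + 7650) = sqrt((-144/5 - 68/5*38025 - 8/5*1445900625 - 39) + 7650) = sqrt((-144/5 - 517140 - 2313441000 - 39) + 7650) = sqrt(-11569791039/5 + 7650) = sqrt(-11569752789/5) = I*sqrt(57848763945)/5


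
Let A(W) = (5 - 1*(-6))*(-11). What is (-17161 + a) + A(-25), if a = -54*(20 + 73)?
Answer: -22304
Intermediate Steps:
a = -5022 (a = -54*93 = -5022)
A(W) = -121 (A(W) = (5 + 6)*(-11) = 11*(-11) = -121)
(-17161 + a) + A(-25) = (-17161 - 5022) - 121 = -22183 - 121 = -22304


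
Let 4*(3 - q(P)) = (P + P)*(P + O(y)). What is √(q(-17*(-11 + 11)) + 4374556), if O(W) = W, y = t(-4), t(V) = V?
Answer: √4374559 ≈ 2091.5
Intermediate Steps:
y = -4
q(P) = 3 - P*(-4 + P)/2 (q(P) = 3 - (P + P)*(P - 4)/4 = 3 - 2*P*(-4 + P)/4 = 3 - P*(-4 + P)/2)
√(q(-17*(-11 + 11)) + 4374556) = √((3 + 2*(-17*(-11 + 11)) - 289*(-11 + 11)²/2) + 4374556) = √((3 + 2*(-17*0) - (-17*0)²/2) + 4374556) = √((3 + 2*0 - ½*0²) + 4374556) = √((3 + 0 - ½*0) + 4374556) = √((3 + 0 + 0) + 4374556) = √(3 + 4374556) = √4374559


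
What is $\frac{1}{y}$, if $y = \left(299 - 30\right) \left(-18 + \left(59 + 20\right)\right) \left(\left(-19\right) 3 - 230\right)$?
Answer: $- \frac{1}{4709383} \approx -2.1234 \cdot 10^{-7}$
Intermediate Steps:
$y = -4709383$ ($y = 269 \left(-18 + 79\right) \left(-57 - 230\right) = 269 \cdot 61 \left(-287\right) = 269 \left(-17507\right) = -4709383$)
$\frac{1}{y} = \frac{1}{-4709383} = - \frac{1}{4709383}$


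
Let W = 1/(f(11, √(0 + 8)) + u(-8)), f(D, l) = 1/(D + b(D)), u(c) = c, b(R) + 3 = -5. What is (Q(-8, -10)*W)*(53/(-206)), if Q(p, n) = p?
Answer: -636/2369 ≈ -0.26847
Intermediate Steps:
b(R) = -8 (b(R) = -3 - 5 = -8)
f(D, l) = 1/(-8 + D) (f(D, l) = 1/(D - 8) = 1/(-8 + D))
W = -3/23 (W = 1/(1/(-8 + 11) - 8) = 1/(1/3 - 8) = 1/(⅓ - 8) = 1/(-23/3) = -3/23 ≈ -0.13043)
(Q(-8, -10)*W)*(53/(-206)) = (-8*(-3/23))*(53/(-206)) = 24*(53*(-1/206))/23 = (24/23)*(-53/206) = -636/2369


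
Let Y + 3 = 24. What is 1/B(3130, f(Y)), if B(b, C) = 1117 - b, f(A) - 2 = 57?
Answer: -1/2013 ≈ -0.00049677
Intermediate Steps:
Y = 21 (Y = -3 + 24 = 21)
f(A) = 59 (f(A) = 2 + 57 = 59)
1/B(3130, f(Y)) = 1/(1117 - 1*3130) = 1/(1117 - 3130) = 1/(-2013) = -1/2013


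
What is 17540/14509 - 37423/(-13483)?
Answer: 779462127/195624847 ≈ 3.9845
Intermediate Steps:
17540/14509 - 37423/(-13483) = 17540*(1/14509) - 37423*(-1/13483) = 17540/14509 + 37423/13483 = 779462127/195624847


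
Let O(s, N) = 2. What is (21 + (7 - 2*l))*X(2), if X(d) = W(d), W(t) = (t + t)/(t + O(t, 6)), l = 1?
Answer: 26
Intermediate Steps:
W(t) = 2*t/(2 + t) (W(t) = (t + t)/(t + 2) = (2*t)/(2 + t) = 2*t/(2 + t))
X(d) = 2*d/(2 + d)
(21 + (7 - 2*l))*X(2) = (21 + (7 - 2*1))*(2*2/(2 + 2)) = (21 + (7 - 2))*(2*2/4) = (21 + 5)*(2*2*(¼)) = 26*1 = 26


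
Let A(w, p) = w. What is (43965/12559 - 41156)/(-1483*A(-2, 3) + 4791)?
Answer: -516834239/97420163 ≈ -5.3052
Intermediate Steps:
(43965/12559 - 41156)/(-1483*A(-2, 3) + 4791) = (43965/12559 - 41156)/(-1483*(-2) + 4791) = (43965*(1/12559) - 41156)/(2966 + 4791) = (43965/12559 - 41156)/7757 = -516834239/12559*1/7757 = -516834239/97420163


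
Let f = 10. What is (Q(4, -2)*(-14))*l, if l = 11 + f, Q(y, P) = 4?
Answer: -1176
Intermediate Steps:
l = 21 (l = 11 + 10 = 21)
(Q(4, -2)*(-14))*l = (4*(-14))*21 = -56*21 = -1176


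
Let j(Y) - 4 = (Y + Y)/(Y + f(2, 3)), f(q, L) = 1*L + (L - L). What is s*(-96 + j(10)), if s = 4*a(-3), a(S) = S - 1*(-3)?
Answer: 0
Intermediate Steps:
a(S) = 3 + S (a(S) = S + 3 = 3 + S)
f(q, L) = L (f(q, L) = L + 0 = L)
s = 0 (s = 4*(3 - 3) = 4*0 = 0)
j(Y) = 4 + 2*Y/(3 + Y) (j(Y) = 4 + (Y + Y)/(Y + 3) = 4 + (2*Y)/(3 + Y) = 4 + 2*Y/(3 + Y))
s*(-96 + j(10)) = 0*(-96 + 6*(2 + 10)/(3 + 10)) = 0*(-96 + 6*12/13) = 0*(-96 + 6*(1/13)*12) = 0*(-96 + 72/13) = 0*(-1176/13) = 0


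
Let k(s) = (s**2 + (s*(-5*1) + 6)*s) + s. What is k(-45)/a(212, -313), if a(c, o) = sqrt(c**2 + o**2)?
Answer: -8415*sqrt(142913)/142913 ≈ -22.260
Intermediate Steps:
k(s) = s + s**2 + s*(6 - 5*s) (k(s) = (s**2 + (s*(-5) + 6)*s) + s = (s**2 + (-5*s + 6)*s) + s = (s**2 + (6 - 5*s)*s) + s = (s**2 + s*(6 - 5*s)) + s = s + s**2 + s*(6 - 5*s))
k(-45)/a(212, -313) = (-45*(7 - 4*(-45)))/(sqrt(212**2 + (-313)**2)) = (-45*(7 + 180))/(sqrt(44944 + 97969)) = (-45*187)/(sqrt(142913)) = -8415*sqrt(142913)/142913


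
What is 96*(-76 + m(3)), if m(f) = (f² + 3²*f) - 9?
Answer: -4704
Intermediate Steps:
m(f) = -9 + f² + 9*f (m(f) = (f² + 9*f) - 9 = -9 + f² + 9*f)
96*(-76 + m(3)) = 96*(-76 + (-9 + 3² + 9*3)) = 96*(-76 + (-9 + 9 + 27)) = 96*(-76 + 27) = 96*(-49) = -4704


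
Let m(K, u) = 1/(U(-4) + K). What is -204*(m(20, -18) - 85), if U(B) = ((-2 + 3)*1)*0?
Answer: 86649/5 ≈ 17330.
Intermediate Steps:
U(B) = 0 (U(B) = (1*1)*0 = 1*0 = 0)
m(K, u) = 1/K (m(K, u) = 1/(0 + K) = 1/K)
-204*(m(20, -18) - 85) = -204*(1/20 - 85) = -204*(-1699/20) = 86649/5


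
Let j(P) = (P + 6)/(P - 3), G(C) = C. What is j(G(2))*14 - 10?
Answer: -122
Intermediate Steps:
j(P) = (6 + P)/(-3 + P)
j(G(2))*14 - 10 = ((6 + 2)/(-3 + 2))*14 - 10 = (8/(-1))*14 - 10 = -1*8*14 - 10 = -8*14 - 10 = -112 - 10 = -122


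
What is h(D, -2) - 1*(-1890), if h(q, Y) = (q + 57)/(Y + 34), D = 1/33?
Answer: 998861/528 ≈ 1891.8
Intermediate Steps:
D = 1/33 ≈ 0.030303
h(q, Y) = (57 + q)/(34 + Y)
h(D, -2) - 1*(-1890) = (57 + 1/33)/(34 - 2) - 1*(-1890) = (1882/33)/32 + 1890 = (1/32)*(1882/33) + 1890 = 941/528 + 1890 = 998861/528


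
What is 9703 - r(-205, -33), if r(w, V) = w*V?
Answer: 2938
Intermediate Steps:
r(w, V) = V*w
9703 - r(-205, -33) = 9703 - (-33)*(-205) = 9703 - 1*6765 = 9703 - 6765 = 2938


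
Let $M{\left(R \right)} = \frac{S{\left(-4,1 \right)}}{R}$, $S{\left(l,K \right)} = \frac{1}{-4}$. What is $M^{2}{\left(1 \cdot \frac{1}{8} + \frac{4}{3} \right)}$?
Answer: $\frac{36}{1225} \approx 0.029388$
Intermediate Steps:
$S{\left(l,K \right)} = - \frac{1}{4}$
$M{\left(R \right)} = - \frac{1}{4 R}$
$M^{2}{\left(1 \cdot \frac{1}{8} + \frac{4}{3} \right)} = \left(- \frac{1}{4 \left(1 \cdot \frac{1}{8} + \frac{4}{3}\right)}\right)^{2} = \left(- \frac{1}{4 \left(1 \cdot \frac{1}{8} + 4 \cdot \frac{1}{3}\right)}\right)^{2} = \left(- \frac{1}{4 \left(\frac{1}{8} + \frac{4}{3}\right)}\right)^{2} = \left(- \frac{1}{4 \cdot \frac{35}{24}}\right)^{2} = \left(\left(- \frac{1}{4}\right) \frac{24}{35}\right)^{2} = \left(- \frac{6}{35}\right)^{2} = \frac{36}{1225}$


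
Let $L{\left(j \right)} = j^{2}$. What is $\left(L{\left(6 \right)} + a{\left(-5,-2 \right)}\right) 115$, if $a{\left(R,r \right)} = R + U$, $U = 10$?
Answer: $4715$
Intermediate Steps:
$a{\left(R,r \right)} = 10 + R$ ($a{\left(R,r \right)} = R + 10 = 10 + R$)
$\left(L{\left(6 \right)} + a{\left(-5,-2 \right)}\right) 115 = \left(6^{2} + \left(10 - 5\right)\right) 115 = \left(36 + 5\right) 115 = 41 \cdot 115 = 4715$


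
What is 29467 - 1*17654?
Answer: 11813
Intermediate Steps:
29467 - 1*17654 = 29467 - 17654 = 11813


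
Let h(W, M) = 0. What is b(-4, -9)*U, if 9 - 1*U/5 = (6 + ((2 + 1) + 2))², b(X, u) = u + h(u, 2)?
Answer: 5040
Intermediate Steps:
b(X, u) = u (b(X, u) = u + 0 = u)
U = -560 (U = 45 - 5*(6 + ((2 + 1) + 2))² = 45 - 5*(6 + (3 + 2))² = 45 - 5*(6 + 5)² = 45 - 5*11² = 45 - 5*121 = 45 - 605 = -560)
b(-4, -9)*U = -9*(-560) = 5040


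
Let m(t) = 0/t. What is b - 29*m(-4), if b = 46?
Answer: 46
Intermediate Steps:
m(t) = 0
b - 29*m(-4) = 46 - 29*0 = 46 + 0 = 46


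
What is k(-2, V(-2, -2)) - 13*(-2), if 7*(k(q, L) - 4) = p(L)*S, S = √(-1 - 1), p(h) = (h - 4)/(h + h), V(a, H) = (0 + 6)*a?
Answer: 30 + 2*I*√2/21 ≈ 30.0 + 0.13469*I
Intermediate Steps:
V(a, H) = 6*a
p(h) = (-4 + h)/(2*h) (p(h) = (-4 + h)/((2*h)) = (-4 + h)*(1/(2*h)) = (-4 + h)/(2*h))
S = I*√2 (S = √(-2) = I*√2 ≈ 1.4142*I)
k(q, L) = 4 + I*√2*(-4 + L)/(14*L) (k(q, L) = 4 + (((-4 + L)/(2*L))*(I*√2))/7 = 4 + (I*√2*(-4 + L)/(2*L))/7 = 4 + I*√2*(-4 + L)/(14*L))
k(-2, V(-2, -2)) - 13*(-2) = (56*(6*(-2)) + I*√2*(-4 + 6*(-2)))/(14*((6*(-2)))) - 13*(-2) = (1/14)*(56*(-12) + I*√2*(-4 - 12))/(-12) + 26 = (1/14)*(-1/12)*(-672 + I*√2*(-16)) + 26 = (1/14)*(-1/12)*(-672 - 16*I*√2) + 26 = (4 + 2*I*√2/21) + 26 = 30 + 2*I*√2/21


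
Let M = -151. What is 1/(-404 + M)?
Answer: -1/555 ≈ -0.0018018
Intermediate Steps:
1/(-404 + M) = 1/(-404 - 151) = 1/(-555) = -1/555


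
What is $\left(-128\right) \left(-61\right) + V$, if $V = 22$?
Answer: $7830$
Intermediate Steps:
$\left(-128\right) \left(-61\right) + V = \left(-128\right) \left(-61\right) + 22 = 7808 + 22 = 7830$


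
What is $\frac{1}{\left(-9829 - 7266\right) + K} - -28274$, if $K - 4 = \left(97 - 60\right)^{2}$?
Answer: $\frac{444523827}{15722} \approx 28274.0$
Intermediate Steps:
$K = 1373$ ($K = 4 + \left(97 - 60\right)^{2} = 4 + 37^{2} = 4 + 1369 = 1373$)
$\frac{1}{\left(-9829 - 7266\right) + K} - -28274 = \frac{1}{\left(-9829 - 7266\right) + 1373} - -28274 = \frac{1}{\left(-9829 - 7266\right) + 1373} + 28274 = \frac{1}{-17095 + 1373} + 28274 = \frac{1}{-15722} + 28274 = - \frac{1}{15722} + 28274 = \frac{444523827}{15722}$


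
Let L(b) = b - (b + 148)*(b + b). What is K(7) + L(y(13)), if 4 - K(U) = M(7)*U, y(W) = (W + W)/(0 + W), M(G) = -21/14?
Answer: -1167/2 ≈ -583.50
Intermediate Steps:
M(G) = -3/2 (M(G) = -21*1/14 = -3/2)
y(W) = 2 (y(W) = (2*W)/W = 2)
L(b) = b - 2*b*(148 + b) (L(b) = b - (148 + b)*2*b = b - 2*b*(148 + b))
K(U) = 4 + 3*U/2 (K(U) = 4 - (-3)*U/2 = 4 + 3*U/2)
K(7) + L(y(13)) = (4 + (3/2)*7) - 1*2*(295 + 2*2) = (4 + 21/2) - 1*2*(295 + 4) = 29/2 - 1*2*299 = 29/2 - 598 = -1167/2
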